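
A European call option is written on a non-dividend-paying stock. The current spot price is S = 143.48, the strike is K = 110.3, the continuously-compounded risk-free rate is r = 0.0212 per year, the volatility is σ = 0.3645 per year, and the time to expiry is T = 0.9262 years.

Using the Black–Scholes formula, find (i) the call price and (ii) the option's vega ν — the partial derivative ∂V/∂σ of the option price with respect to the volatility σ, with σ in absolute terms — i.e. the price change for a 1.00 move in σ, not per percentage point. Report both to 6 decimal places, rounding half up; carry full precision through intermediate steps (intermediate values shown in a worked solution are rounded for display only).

price = 40.478119
ν = 34.044445

σ√T = 0.3645·√0.9262 = 0.350792
d₁ = (ln(S/K) + (r+σ²/2)T) / (σ√T) = (ln(143.48/110.3) + (0.0212+0.3645²/2)·0.9262) / 0.350792 = (0.262992 + 0.081163) / 0.350792 = 0.981079
d₂ = d₁ − σ√T = 0.981079 − 0.350792 = 0.630287
e^{−rT} = e^{−0.0212·0.9262} = 0.980556
N(d₁) = 0.836723,  N(d₂) = 0.735746
Call price V = S·N(d₁) − K·e^{−rT}·N(d₂) = 120.053021 − 79.574901 = 40.478119
φ(d₁) = (1/√(2π))·e^{−d₁²/2} = 0.246549
ν = S·φ(d₁)·√T = 34.044445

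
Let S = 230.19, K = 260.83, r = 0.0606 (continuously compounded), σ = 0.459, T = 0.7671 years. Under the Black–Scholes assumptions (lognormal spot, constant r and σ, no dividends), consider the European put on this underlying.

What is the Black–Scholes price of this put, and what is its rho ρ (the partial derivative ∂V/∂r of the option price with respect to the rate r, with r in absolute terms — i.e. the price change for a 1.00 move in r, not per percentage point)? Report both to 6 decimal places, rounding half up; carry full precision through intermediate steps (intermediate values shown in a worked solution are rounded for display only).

price = 48.278543
ρ = -124.915707

σ√T = 0.459·√0.7671 = 0.402012
d₁ = (ln(S/K) + (r+σ²/2)T) / (σ√T) = (ln(230.19/260.83) + (0.0606+0.459²/2)·0.7671) / 0.402012 = (-0.124964 + 0.127293) / 0.402012 = 0.005794
d₂ = d₁ − σ√T = 0.005794 − 0.402012 = -0.396218
e^{−rT} = e^{−0.0606·0.7671} = 0.954578
N(−d₁) = 0.497689,  N(−d₂) = 0.654028
Put price V = K·e^{−rT}·N(−d₂) − S·N(−d₁) = 162.841490 − 114.562948 = 48.278543
ρ = −K·T·e^{−rT}·N(−d₂) = -124.915707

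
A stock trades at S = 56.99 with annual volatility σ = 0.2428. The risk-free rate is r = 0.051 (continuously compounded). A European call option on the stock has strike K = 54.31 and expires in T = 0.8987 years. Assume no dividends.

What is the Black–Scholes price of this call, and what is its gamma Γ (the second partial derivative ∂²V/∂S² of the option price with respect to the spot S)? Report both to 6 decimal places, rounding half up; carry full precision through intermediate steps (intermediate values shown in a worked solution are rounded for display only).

σ√T = 0.2428·√0.8987 = 0.230174
d₁ = (ln(S/K) + (r+σ²/2)T) / (σ√T) = (ln(56.99/54.31) + (0.051+0.2428²/2)·0.8987) / 0.230174 = (0.048167 + 0.072324) / 0.230174 = 0.523479
d₂ = d₁ − σ√T = 0.523479 − 0.230174 = 0.293305
e^{−rT} = e^{−0.051·0.8987} = 0.955201
N(d₁) = 0.699679,  N(d₂) = 0.615355
Call price V = S·N(d₁) − K·e^{−rT}·N(d₂) = 39.874732 − 31.922767 = 7.951965
φ(d₁) = (1/√(2π))·e^{−d₁²/2} = 0.347861
Γ = φ(d₁) / (S·σ·√T) = 0.026519

price = 7.951965
Γ = 0.026519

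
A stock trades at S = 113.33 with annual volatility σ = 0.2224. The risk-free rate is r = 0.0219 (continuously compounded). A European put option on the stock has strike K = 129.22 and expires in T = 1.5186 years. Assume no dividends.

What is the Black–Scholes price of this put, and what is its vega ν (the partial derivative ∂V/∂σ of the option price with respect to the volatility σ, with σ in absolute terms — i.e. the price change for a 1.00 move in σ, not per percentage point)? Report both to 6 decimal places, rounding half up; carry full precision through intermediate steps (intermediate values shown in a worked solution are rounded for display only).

σ√T = 0.2224·√1.5186 = 0.274067
d₁ = (ln(S/K) + (r+σ²/2)T) / (σ√T) = (ln(113.33/129.22) + (0.0219+0.2224²/2)·1.5186) / 0.274067 = (-0.131212 + 0.070814) / 0.274067 = -0.220380
d₂ = d₁ − σ√T = -0.220380 − 0.274067 = -0.494447
e^{−rT} = e^{−0.0219·1.5186} = 0.967290
N(−d₁) = 0.587212,  N(−d₂) = 0.689505
Put price V = K·e^{−rT}·N(−d₂) − S·N(−d₁) = 86.183364 − 66.548773 = 19.634590
φ(d₁) = (1/√(2π))·e^{−d₁²/2} = 0.389371
ν = S·φ(d₁)·√T = 54.378898

price = 19.634590
ν = 54.378898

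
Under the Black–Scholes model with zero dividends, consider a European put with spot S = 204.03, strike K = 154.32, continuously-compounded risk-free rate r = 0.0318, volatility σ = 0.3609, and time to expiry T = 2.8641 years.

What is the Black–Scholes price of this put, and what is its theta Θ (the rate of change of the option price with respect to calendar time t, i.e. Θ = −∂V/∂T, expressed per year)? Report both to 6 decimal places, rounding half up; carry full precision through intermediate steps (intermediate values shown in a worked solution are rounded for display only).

σ√T = 0.3609·√2.8641 = 0.610775
d₁ = (ln(S/K) + (r+σ²/2)T) / (σ√T) = (ln(204.03/154.32) + (0.0318+0.3609²/2)·2.8641) / 0.610775 = (0.279239 + 0.277601) / 0.610775 = 0.911695
d₂ = d₁ − σ√T = 0.911695 − 0.610775 = 0.300920
e^{−rT} = e^{−0.0318·2.8641} = 0.912946
N(−d₁) = 0.180965,  N(−d₂) = 0.381738
Put price V = K·e^{−rT}·N(−d₂) − S·N(−d₁) = 53.781452 − 36.922243 = 16.859209
φ(d₁) = (1/√(2π))·e^{−d₁²/2} = 0.263281
Θ = −S·φ(d₁)·σ/(2√T) + r·K·e^{−rT}·N(−d₂) = −5.727656 + 1.710250 = -4.017406

price = 16.859209
Θ = -4.017406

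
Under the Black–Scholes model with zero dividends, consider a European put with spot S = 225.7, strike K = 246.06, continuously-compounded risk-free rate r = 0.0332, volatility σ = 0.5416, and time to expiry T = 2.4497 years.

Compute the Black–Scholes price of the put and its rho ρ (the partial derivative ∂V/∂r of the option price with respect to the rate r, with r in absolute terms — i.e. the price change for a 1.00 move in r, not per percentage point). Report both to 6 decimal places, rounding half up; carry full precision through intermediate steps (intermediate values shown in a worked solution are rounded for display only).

price = 74.860213
ρ = -370.270134

σ√T = 0.5416·√2.4497 = 0.847686
d₁ = (ln(S/K) + (r+σ²/2)T) / (σ√T) = (ln(225.7/246.06) + (0.0332+0.5416²/2)·2.4497) / 0.847686 = (-0.086369 + 0.440616) / 0.847686 = 0.417899
d₂ = d₁ − σ√T = 0.417899 − 0.847686 = -0.429787
e^{−rT} = e^{−0.0332·2.4497} = 0.921889
N(−d₁) = 0.338010,  N(−d₂) = 0.666325
Put price V = K·e^{−rT}·N(−d₂) − S·N(−d₁) = 151.149175 − 76.288962 = 74.860213
ρ = −K·T·e^{−rT}·N(−d₂) = -370.270134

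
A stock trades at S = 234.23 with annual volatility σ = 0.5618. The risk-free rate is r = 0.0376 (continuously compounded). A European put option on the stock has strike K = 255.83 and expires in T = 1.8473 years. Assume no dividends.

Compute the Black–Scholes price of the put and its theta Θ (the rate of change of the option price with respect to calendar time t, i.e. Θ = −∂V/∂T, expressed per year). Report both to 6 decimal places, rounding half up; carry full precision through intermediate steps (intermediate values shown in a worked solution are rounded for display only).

σ√T = 0.5618·√1.8473 = 0.763573
d₁ = (ln(S/K) + (r+σ²/2)T) / (σ√T) = (ln(234.23/255.83) + (0.0376+0.5618²/2)·1.8473) / 0.763573 = (-0.088210 + 0.360980) / 0.763573 = 0.357229
d₂ = d₁ − σ√T = 0.357229 − 0.763573 = -0.406344
e^{−rT} = e^{−0.0376·1.8473} = 0.932899
N(−d₁) = 0.360460,  N(−d₂) = 0.657755
Put price V = K·e^{−rT}·N(−d₂) − S·N(−d₁) = 156.982096 − 84.430565 = 72.551531
φ(d₁) = (1/√(2π))·e^{−d₁²/2} = 0.374282
Θ = −S·φ(d₁)·σ/(2√T) + r·K·e^{−rT}·N(−d₂) = −18.118609 + 5.902527 = -12.216082

price = 72.551531
Θ = -12.216082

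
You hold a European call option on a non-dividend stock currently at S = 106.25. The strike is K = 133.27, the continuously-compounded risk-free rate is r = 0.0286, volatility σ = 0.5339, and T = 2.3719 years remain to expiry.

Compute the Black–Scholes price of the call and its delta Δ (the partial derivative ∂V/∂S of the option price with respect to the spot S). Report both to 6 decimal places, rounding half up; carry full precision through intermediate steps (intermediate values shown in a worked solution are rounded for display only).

σ√T = 0.5339·√2.3719 = 0.822258
d₁ = (ln(S/K) + (r+σ²/2)T) / (σ√T) = (ln(106.25/133.27) + (0.0286+0.5339²/2)·2.3719) / 0.822258 = (-0.226582 + 0.405890) / 0.822258 = 0.218068
d₂ = d₁ − σ√T = 0.218068 − 0.822258 = -0.604190
e^{−rT} = e^{−0.0286·2.3719} = 0.934413
N(d₁) = 0.586312,  N(d₂) = 0.272859
Call price V = S·N(d₁) − K·e^{−rT}·N(d₂) = 62.295641 − 33.978889 = 28.316752
Δ = N(d₁) = 0.586312

price = 28.316752
Δ = 0.586312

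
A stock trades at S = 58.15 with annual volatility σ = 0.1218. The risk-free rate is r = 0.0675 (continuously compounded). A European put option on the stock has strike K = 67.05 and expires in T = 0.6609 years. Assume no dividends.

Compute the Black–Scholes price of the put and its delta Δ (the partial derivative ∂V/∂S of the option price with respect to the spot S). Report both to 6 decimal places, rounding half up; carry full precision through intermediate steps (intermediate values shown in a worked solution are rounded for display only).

σ√T = 0.1218·√0.6609 = 0.099018
d₁ = (ln(S/K) + (r+σ²/2)T) / (σ√T) = (ln(58.15/67.05) + (0.0675+0.1218²/2)·0.6609) / 0.099018 = (-0.142413 + 0.049513) / 0.099018 = -0.938208
d₂ = d₁ − σ√T = -0.938208 − 0.099018 = -1.037226
e^{−rT} = e^{−0.0675·0.6609} = 0.956370
N(−d₁) = 0.825931,  N(−d₂) = 0.850185
Put price V = K·e^{−rT}·N(−d₂) − S·N(−d₁) = 54.517745 − 48.027898 = 6.489846
Δ = −N(−d₁) = -0.825931

price = 6.489846
Δ = -0.825931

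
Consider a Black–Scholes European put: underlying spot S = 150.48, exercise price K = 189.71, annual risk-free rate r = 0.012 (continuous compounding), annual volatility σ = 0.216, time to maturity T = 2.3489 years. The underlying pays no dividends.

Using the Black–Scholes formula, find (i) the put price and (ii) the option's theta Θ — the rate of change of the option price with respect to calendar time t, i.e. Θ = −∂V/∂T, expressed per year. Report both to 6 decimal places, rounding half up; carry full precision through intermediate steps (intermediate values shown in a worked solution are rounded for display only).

price = 42.972772
Θ = -2.092962

σ√T = 0.216·√2.3489 = 0.331044
d₁ = (ln(S/K) + (r+σ²/2)T) / (σ√T) = (ln(150.48/189.71) + (0.012+0.216²/2)·2.3489) / 0.331044 = (-0.231666 + 0.082982) / 0.331044 = -0.449138
d₂ = d₁ − σ√T = -0.449138 − 0.331044 = -0.780182
e^{−rT} = e^{−0.012·2.3489} = 0.972207
N(−d₁) = 0.673334,  N(−d₂) = 0.782358
Put price V = K·e^{−rT}·N(−d₂) − S·N(−d₁) = 144.296052 − 101.323280 = 42.972772
φ(d₁) = (1/√(2π))·e^{−d₁²/2} = 0.360667
Θ = −S·φ(d₁)·σ/(2√T) + r·K·e^{−rT}·N(−d₂) = −3.824515 + 1.731553 = -2.092962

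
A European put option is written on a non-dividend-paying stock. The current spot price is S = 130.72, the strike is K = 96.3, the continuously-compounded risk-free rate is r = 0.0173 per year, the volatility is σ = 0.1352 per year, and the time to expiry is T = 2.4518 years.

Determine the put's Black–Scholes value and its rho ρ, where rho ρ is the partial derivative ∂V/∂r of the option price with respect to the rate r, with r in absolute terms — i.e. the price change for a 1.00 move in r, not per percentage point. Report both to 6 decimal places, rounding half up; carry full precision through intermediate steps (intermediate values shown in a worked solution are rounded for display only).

σ√T = 0.1352·√2.4518 = 0.211699
d₁ = (ln(S/K) + (r+σ²/2)T) / (σ√T) = (ln(130.72/96.3) + (0.0173+0.1352²/2)·2.4518) / 0.211699 = (0.305589 + 0.064824) / 0.211699 = 1.749717
d₂ = d₁ − σ√T = 1.749717 − 0.211699 = 1.538018
e^{−rT} = e^{−0.0173·2.4518} = 0.958471
N(−d₁) = 0.040084,  N(−d₂) = 0.062022
Put price V = K·e^{−rT}·N(−d₂) − S·N(−d₁) = 5.724686 − 5.239723 = 0.484963
ρ = −K·T·e^{−rT}·N(−d₂) = -14.035786

price = 0.484963
ρ = -14.035786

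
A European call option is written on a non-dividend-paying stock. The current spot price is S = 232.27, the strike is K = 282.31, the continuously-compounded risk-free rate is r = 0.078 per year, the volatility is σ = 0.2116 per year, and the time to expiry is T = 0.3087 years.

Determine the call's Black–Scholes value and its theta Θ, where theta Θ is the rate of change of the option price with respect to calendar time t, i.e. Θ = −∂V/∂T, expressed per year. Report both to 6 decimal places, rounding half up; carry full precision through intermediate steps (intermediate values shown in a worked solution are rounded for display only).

price = 0.964554
Θ = -8.058945

σ√T = 0.2116·√0.3087 = 0.117567
d₁ = (ln(S/K) + (r+σ²/2)T) / (σ√T) = (ln(232.27/282.31) + (0.078+0.2116²/2)·0.3087) / 0.117567 = (-0.195105 + 0.030990) / 0.117567 = -1.395938
d₂ = d₁ − σ√T = -1.395938 − 0.117567 = -1.513505
e^{−rT} = e^{−0.078·0.3087} = 0.976209
N(d₁) = 0.081367,  N(d₂) = 0.065076
Call price V = S·N(d₁) − K·e^{−rT}·N(d₂) = 18.899009 − 17.934454 = 0.964554
φ(d₁) = (1/√(2π))·e^{−d₁²/2} = 0.150580
Θ = −S·φ(d₁)·σ/(2√T) − r·K·e^{−rT}·N(d₂) = −6.660058 − 1.398887 = -8.058945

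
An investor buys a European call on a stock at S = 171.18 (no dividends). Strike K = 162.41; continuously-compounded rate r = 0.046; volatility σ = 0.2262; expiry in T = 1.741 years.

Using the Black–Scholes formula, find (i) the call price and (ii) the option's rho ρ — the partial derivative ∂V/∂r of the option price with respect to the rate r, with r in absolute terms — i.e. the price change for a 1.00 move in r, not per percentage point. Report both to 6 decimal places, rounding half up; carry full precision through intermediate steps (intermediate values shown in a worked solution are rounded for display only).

price = 31.514516
ρ = 160.803321

σ√T = 0.2262·√1.741 = 0.298464
d₁ = (ln(S/K) + (r+σ²/2)T) / (σ√T) = (ln(171.18/162.41) + (0.046+0.2262²/2)·1.741) / 0.298464 = (0.052592 + 0.124626) / 0.298464 = 0.593767
d₂ = d₁ − σ√T = 0.593767 − 0.298464 = 0.295303
e^{−rT} = e^{−0.046·1.741} = 0.923037
N(d₁) = 0.723666,  N(d₂) = 0.616119
Call price V = S·N(d₁) − K·e^{−rT}·N(d₂) = 123.877136 − 92.362620 = 31.514516
ρ = K·T·e^{−rT}·N(d₂) = 160.803321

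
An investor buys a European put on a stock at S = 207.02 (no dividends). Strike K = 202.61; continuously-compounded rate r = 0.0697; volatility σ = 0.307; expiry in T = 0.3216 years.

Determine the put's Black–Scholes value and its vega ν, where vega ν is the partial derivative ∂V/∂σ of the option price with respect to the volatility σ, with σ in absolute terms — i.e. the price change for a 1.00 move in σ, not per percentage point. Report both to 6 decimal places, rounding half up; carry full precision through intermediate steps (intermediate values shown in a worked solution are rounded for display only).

σ√T = 0.307·√0.3216 = 0.174099
d₁ = (ln(S/K) + (r+σ²/2)T) / (σ√T) = (ln(207.02/202.61) + (0.0697+0.307²/2)·0.3216) / 0.174099 = (0.021532 + 0.037571) / 0.174099 = 0.339480
d₂ = d₁ − σ√T = 0.339480 − 0.174099 = 0.165381
e^{−rT} = e^{−0.0697·0.3216} = 0.977834
N(−d₁) = 0.367124,  N(−d₂) = 0.434322
Put price V = K·e^{−rT}·N(−d₂) − S·N(−d₁) = 86.047385 − 76.001995 = 10.045390
φ(d₁) = (1/√(2π))·e^{−d₁²/2} = 0.376604
ν = S·φ(d₁)·√T = 44.213494

price = 10.045390
ν = 44.213494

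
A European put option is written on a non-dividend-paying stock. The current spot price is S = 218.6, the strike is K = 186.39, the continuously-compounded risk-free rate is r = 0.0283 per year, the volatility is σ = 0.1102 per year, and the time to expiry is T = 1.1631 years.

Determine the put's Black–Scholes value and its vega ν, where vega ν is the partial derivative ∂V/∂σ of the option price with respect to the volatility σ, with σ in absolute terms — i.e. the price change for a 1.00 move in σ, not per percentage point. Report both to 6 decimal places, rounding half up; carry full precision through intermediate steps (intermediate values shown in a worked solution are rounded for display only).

price = 0.524687
ν = 23.026665

σ√T = 0.1102·√1.1631 = 0.118848
d₁ = (ln(S/K) + (r+σ²/2)T) / (σ√T) = (ln(218.6/186.39) + (0.0283+0.1102²/2)·1.1631) / 0.118848 = (0.159402 + 0.039978) / 0.118848 = 1.677615
d₂ = d₁ − σ√T = 1.677615 − 0.118848 = 1.558768
e^{−rT} = e^{−0.0283·1.1631} = 0.967620
N(−d₁) = 0.046711,  N(−d₂) = 0.059526
Put price V = K·e^{−rT}·N(−d₂) − S·N(−d₁) = 10.735736 − 10.211049 = 0.524687
φ(d₁) = (1/√(2π))·e^{−d₁²/2} = 0.097673
ν = S·φ(d₁)·√T = 23.026665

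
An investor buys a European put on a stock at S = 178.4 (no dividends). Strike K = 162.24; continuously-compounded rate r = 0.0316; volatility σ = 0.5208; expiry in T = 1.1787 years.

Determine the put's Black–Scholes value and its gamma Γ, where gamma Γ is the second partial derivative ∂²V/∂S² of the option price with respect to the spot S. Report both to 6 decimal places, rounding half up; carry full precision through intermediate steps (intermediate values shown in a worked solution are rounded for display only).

σ√T = 0.5208·√1.1787 = 0.565422
d₁ = (ln(S/K) + (r+σ²/2)T) / (σ√T) = (ln(178.4/162.24) + (0.0316+0.5208²/2)·1.1787) / 0.565422 = (0.094951 + 0.197098) / 0.565422 = 0.516516
d₂ = d₁ − σ√T = 0.516516 − 0.565422 = -0.048906
e^{−rT} = e^{−0.0316·1.1787} = 0.963438
N(−d₁) = 0.302747,  N(−d₂) = 0.519503
Put price V = K·e^{−rT}·N(−d₂) − S·N(−d₁) = 81.202572 − 54.010079 = 27.192493
φ(d₁) = (1/√(2π))·e^{−d₁²/2} = 0.349122
Γ = φ(d₁) / (S·σ·√T) = 0.003461

price = 27.192493
Γ = 0.003461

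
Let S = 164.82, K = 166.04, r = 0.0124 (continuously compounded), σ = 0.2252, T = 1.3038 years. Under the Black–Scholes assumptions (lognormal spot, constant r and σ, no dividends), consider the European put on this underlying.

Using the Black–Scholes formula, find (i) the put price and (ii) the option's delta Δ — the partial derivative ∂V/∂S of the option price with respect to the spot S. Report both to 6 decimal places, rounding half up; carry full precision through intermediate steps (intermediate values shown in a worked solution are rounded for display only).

price = 16.076149
Δ = -0.435352

σ√T = 0.2252·√1.3038 = 0.257143
d₁ = (ln(S/K) + (r+σ²/2)T) / (σ√T) = (ln(164.82/166.04) + (0.0124+0.2252²/2)·1.3038) / 0.257143 = (-0.007375 + 0.049228) / 0.257143 = 0.162764
d₂ = d₁ − σ√T = 0.162764 − 0.257143 = -0.094379
e^{−rT} = e^{−0.0124·1.3038} = 0.983963
N(−d₁) = 0.435352,  N(−d₂) = 0.537596
Put price V = K·e^{−rT}·N(−d₂) − S·N(−d₁) = 87.830897 − 71.754748 = 16.076149
Δ = −N(−d₁) = -0.435352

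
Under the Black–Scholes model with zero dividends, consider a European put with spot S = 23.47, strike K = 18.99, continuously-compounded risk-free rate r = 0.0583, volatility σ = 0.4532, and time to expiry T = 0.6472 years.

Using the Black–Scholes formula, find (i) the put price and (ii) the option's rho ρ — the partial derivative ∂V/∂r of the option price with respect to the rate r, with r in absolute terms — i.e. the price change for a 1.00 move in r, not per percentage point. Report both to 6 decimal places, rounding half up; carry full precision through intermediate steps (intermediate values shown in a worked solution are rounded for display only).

σ√T = 0.4532·√0.6472 = 0.364594
d₁ = (ln(S/K) + (r+σ²/2)T) / (σ√T) = (ln(23.47/18.99) + (0.0583+0.4532²/2)·0.6472) / 0.364594 = (0.211810 + 0.104196) / 0.364594 = 0.866736
d₂ = d₁ − σ√T = 0.866736 − 0.364594 = 0.502142
e^{−rT} = e^{−0.0583·0.6472} = 0.962971
N(−d₁) = 0.193043,  N(−d₂) = 0.307784
Put price V = K·e^{−rT}·N(−d₂) − S·N(−d₁) = 5.628386 − 4.530726 = 1.097659
ρ = −K·T·e^{−rT}·N(−d₂) = -3.642691

price = 1.097659
ρ = -3.642691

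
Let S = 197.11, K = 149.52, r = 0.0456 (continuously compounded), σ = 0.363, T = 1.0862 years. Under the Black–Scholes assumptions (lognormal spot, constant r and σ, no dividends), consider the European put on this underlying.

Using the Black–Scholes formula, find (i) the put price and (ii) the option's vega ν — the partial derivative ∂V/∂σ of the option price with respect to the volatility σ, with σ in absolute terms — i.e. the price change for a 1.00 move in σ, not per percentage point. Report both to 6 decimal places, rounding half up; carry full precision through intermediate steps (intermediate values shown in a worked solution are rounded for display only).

σ√T = 0.363·√1.0862 = 0.378322
d₁ = (ln(S/K) + (r+σ²/2)T) / (σ√T) = (ln(197.11/149.52) + (0.0456+0.363²/2)·1.0862) / 0.378322 = (0.276332 + 0.121094) / 0.378322 = 1.050498
d₂ = d₁ − σ√T = 1.050498 − 0.378322 = 0.672176
e^{−rT} = e^{−0.0456·1.0862} = 0.951676
N(−d₁) = 0.146745,  N(−d₂) = 0.250736
Put price V = K·e^{−rT}·N(−d₂) − S·N(−d₁) = 35.678370 − 28.924852 = 6.753518
φ(d₁) = (1/√(2π))·e^{−d₁²/2} = 0.229762
ν = S·φ(d₁)·√T = 47.199986

price = 6.753518
ν = 47.199986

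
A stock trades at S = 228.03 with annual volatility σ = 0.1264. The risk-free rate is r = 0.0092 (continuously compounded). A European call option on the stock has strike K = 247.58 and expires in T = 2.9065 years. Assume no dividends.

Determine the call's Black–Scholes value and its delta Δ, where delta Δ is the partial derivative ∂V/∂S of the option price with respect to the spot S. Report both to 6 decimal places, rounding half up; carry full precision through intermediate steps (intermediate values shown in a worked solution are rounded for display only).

price = 14.276782
Δ = 0.440429

σ√T = 0.1264·√2.9065 = 0.215493
d₁ = (ln(S/K) + (r+σ²/2)T) / (σ√T) = (ln(228.03/247.58) + (0.0092+0.1264²/2)·2.9065) / 0.215493 = (-0.082257 + 0.049958) / 0.215493 = -0.149881
d₂ = d₁ − σ√T = -0.149881 − 0.215493 = -0.365374
e^{−rT} = e^{−0.0092·2.9065} = 0.973615
N(d₁) = 0.440429,  N(d₂) = 0.357416
Call price V = S·N(d₁) − K·e^{−rT}·N(d₂) = 100.431079 − 86.154297 = 14.276782
Δ = N(d₁) = 0.440429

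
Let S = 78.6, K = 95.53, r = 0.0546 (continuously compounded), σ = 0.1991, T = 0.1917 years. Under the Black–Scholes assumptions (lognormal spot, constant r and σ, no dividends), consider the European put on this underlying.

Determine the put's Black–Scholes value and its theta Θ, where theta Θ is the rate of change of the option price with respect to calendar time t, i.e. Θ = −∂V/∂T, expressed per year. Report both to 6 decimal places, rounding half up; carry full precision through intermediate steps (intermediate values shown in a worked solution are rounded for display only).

price = 15.981571
Θ = 4.252693

σ√T = 0.1991·√0.1917 = 0.087173
d₁ = (ln(S/K) + (r+σ²/2)T) / (σ√T) = (ln(78.6/95.53) + (0.0546+0.1991²/2)·0.1917) / 0.087173 = (-0.195069 + 0.014266) / 0.087173 = -2.074061
d₂ = d₁ − σ√T = -2.074061 − 0.087173 = -2.161234
e^{−rT} = e^{−0.0546·0.1917} = 0.989588
N(−d₁) = 0.980963,  N(−d₂) = 0.984661
Put price V = K·e^{−rT}·N(−d₂) − S·N(−d₁) = 93.085276 − 77.103705 = 15.981571
φ(d₁) = (1/√(2π))·e^{−d₁²/2} = 0.046430
Θ = −S·φ(d₁)·σ/(2√T) + r·K·e^{−rT}·N(−d₂) = −0.829764 + 5.082456 = 4.252693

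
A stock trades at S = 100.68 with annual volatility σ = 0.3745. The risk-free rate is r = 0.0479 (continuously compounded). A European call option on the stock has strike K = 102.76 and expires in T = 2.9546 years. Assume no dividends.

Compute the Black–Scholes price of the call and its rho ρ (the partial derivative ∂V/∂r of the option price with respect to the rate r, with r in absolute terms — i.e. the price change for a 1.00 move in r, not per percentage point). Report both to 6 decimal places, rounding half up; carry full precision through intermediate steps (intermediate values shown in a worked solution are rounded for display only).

σ√T = 0.3745·√2.9546 = 0.643726
d₁ = (ln(S/K) + (r+σ²/2)T) / (σ√T) = (ln(100.68/102.76) + (0.0479+0.3745²/2)·2.9546) / 0.643726 = (-0.020449 + 0.348717) / 0.643726 = 0.509950
d₂ = d₁ − σ√T = 0.509950 − 0.643726 = -0.133776
e^{−rT} = e^{−0.0479·2.9546} = 0.868033
N(d₁) = 0.694957,  N(d₂) = 0.446790
Call price V = S·N(d₁) − K·e^{−rT}·N(d₂) = 69.968239 − 39.853235 = 30.115004
ρ = K·T·e^{−rT}·N(d₂) = 117.750367

price = 30.115004
ρ = 117.750367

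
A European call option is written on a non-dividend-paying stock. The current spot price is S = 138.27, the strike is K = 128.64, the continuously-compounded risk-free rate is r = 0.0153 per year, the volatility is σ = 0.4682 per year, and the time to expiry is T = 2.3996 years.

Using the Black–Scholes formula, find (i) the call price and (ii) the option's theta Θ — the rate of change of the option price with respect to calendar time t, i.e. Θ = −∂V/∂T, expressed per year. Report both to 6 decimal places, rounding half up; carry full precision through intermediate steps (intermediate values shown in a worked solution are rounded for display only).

price = 44.660647
Θ = -8.098199

σ√T = 0.4682·√2.3996 = 0.725272
d₁ = (ln(S/K) + (r+σ²/2)T) / (σ√T) = (ln(138.27/128.64) + (0.0153+0.4682²/2)·2.3996) / 0.725272 = (0.072190 + 0.299724) / 0.725272 = 0.512793
d₂ = d₁ − σ√T = 0.512793 − 0.725272 = -0.212479
e^{−rT} = e^{−0.0153·2.3996} = 0.963952
N(d₁) = 0.695952,  N(d₂) = 0.415867
Call price V = S·N(d₁) − K·e^{−rT}·N(d₂) = 96.229253 − 51.568606 = 44.660647
φ(d₁) = (1/√(2π))·e^{−d₁²/2} = 0.349792
Θ = −S·φ(d₁)·σ/(2√T) − r·K·e^{−rT}·N(d₂) = −7.309199 − 0.789000 = -8.098199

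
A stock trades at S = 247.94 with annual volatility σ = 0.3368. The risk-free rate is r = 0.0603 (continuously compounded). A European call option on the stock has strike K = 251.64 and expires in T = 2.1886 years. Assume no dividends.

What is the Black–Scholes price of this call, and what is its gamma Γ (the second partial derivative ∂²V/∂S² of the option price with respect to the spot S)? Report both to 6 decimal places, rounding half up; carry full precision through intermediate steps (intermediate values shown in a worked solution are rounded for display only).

price = 61.029209
Γ = 0.002872

σ√T = 0.3368·√2.1886 = 0.498259
d₁ = (ln(S/K) + (r+σ²/2)T) / (σ√T) = (ln(247.94/251.64) + (0.0603+0.3368²/2)·2.1886) / 0.498259 = (-0.014813 + 0.256104) / 0.498259 = 0.484268
d₂ = d₁ − σ√T = 0.484268 − 0.498259 = -0.013991
e^{−rT} = e^{−0.0603·2.1886} = 0.876365
N(d₁) = 0.685902,  N(d₂) = 0.494419
Call price V = S·N(d₁) − K·e^{−rT}·N(d₂) = 170.062580 − 109.033372 = 61.029209
φ(d₁) = (1/√(2π))·e^{−d₁²/2} = 0.354802
Γ = φ(d₁) / (S·σ·√T) = 0.002872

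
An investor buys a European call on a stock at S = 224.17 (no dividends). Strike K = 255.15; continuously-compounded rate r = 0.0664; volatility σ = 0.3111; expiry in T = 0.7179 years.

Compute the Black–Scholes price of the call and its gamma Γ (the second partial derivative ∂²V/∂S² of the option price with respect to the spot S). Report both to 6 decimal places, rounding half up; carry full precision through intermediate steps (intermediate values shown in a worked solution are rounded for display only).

σ√T = 0.3111·√0.7179 = 0.263592
d₁ = (ln(S/K) + (r+σ²/2)T) / (σ√T) = (ln(224.17/255.15) + (0.0664+0.3111²/2)·0.7179) / 0.263592 = (-0.129447 + 0.082409) / 0.263592 = -0.178450
d₂ = d₁ − σ√T = -0.178450 − 0.263592 = -0.442042
e^{−rT} = e^{−0.0664·0.7179} = 0.953450
N(d₁) = 0.429185,  N(d₂) = 0.329229
Call price V = S·N(d₁) − K·e^{−rT}·N(d₂) = 96.210337 − 80.092522 = 16.117815
φ(d₁) = (1/√(2π))·e^{−d₁²/2} = 0.392641
Γ = φ(d₁) / (S·σ·√T) = 0.006645

price = 16.117815
Γ = 0.006645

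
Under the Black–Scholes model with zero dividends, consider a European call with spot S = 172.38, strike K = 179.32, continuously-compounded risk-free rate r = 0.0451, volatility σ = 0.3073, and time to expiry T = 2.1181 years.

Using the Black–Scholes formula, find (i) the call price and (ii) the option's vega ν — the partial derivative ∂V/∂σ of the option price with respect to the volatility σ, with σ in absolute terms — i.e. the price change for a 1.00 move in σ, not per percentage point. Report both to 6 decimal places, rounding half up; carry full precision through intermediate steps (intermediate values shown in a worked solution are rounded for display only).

price = 34.597756
ν = 94.173367

σ√T = 0.3073·√2.1181 = 0.447235
d₁ = (ln(S/K) + (r+σ²/2)T) / (σ√T) = (ln(172.38/179.32) + (0.0451+0.3073²/2)·2.1181) / 0.447235 = (-0.039471 + 0.195536) / 0.447235 = 0.348956
d₂ = d₁ − σ√T = 0.348956 − 0.447235 = -0.098279
e^{−rT} = e^{−0.0451·2.1181} = 0.908894
N(d₁) = 0.636439,  N(d₂) = 0.460855
Call price V = S·N(d₁) − K·e^{−rT}·N(d₂) = 109.709321 − 75.111565 = 34.597756
φ(d₁) = (1/√(2π))·e^{−d₁²/2} = 0.375377
ν = S·φ(d₁)·√T = 94.173367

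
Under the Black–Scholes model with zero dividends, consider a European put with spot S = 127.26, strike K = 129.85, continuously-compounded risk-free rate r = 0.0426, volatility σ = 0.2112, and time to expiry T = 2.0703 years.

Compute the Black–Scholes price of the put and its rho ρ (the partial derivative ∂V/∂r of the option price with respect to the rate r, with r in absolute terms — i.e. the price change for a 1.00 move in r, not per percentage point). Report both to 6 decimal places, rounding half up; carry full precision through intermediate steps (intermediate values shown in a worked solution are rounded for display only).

price = 11.045692
ρ = -116.005431

σ√T = 0.2112·√2.0703 = 0.303886
d₁ = (ln(S/K) + (r+σ²/2)T) / (σ√T) = (ln(127.26/129.85) + (0.0426+0.2112²/2)·2.0703) / 0.303886 = (-0.020148 + 0.134368) / 0.303886 = 0.375866
d₂ = d₁ − σ√T = 0.375866 − 0.303886 = 0.071980
e^{−rT} = e^{−0.0426·2.0703} = 0.915583
N(−d₁) = 0.353508,  N(−d₂) = 0.471309
Put price V = K·e^{−rT}·N(−d₂) − S·N(−d₁) = 56.033150 − 44.987458 = 11.045692
ρ = −K·T·e^{−rT}·N(−d₂) = -116.005431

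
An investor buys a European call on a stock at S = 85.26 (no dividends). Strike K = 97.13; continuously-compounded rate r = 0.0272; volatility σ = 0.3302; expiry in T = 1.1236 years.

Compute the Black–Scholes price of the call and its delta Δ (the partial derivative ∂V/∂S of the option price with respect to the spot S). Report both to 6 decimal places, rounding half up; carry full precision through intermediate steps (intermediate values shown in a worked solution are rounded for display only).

σ√T = 0.3302·√1.1236 = 0.350012
d₁ = (ln(S/K) + (r+σ²/2)T) / (σ√T) = (ln(85.26/97.13) + (0.0272+0.3302²/2)·1.1236) / 0.350012 = (-0.130345 + 0.091816) / 0.350012 = -0.110078
d₂ = d₁ − σ√T = -0.110078 − 0.350012 = -0.460090
e^{−rT} = e^{−0.0272·1.1236} = 0.969900
N(d₁) = 0.456174,  N(d₂) = 0.322726
Call price V = S·N(d₁) − K·e^{−rT}·N(d₂) = 38.893362 − 30.402831 = 8.490530
Δ = N(d₁) = 0.456174

price = 8.490530
Δ = 0.456174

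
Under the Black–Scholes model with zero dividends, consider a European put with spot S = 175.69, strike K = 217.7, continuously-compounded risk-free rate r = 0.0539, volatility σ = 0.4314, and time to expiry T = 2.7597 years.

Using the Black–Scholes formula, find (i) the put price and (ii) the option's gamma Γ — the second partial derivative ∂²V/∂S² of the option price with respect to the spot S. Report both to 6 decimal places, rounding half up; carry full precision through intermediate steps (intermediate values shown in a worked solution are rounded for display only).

price = 57.008955
Γ = 0.003058

σ√T = 0.4314·√2.7597 = 0.716657
d₁ = (ln(S/K) + (r+σ²/2)T) / (σ√T) = (ln(175.69/217.7) + (0.0539+0.4314²/2)·2.7597) / 0.716657 = (-0.214397 + 0.405546) / 0.716657 = 0.266724
d₂ = d₁ − σ√T = 0.266724 − 0.716657 = -0.449933
e^{−rT} = e^{−0.0539·2.7597} = 0.861786
N(−d₁) = 0.394841,  N(−d₂) = 0.673621
Put price V = K·e^{−rT}·N(−d₂) − S·N(−d₁) = 126.378566 − 69.369611 = 57.008955
φ(d₁) = (1/√(2π))·e^{−d₁²/2} = 0.385001
Γ = φ(d₁) / (S·σ·√T) = 0.003058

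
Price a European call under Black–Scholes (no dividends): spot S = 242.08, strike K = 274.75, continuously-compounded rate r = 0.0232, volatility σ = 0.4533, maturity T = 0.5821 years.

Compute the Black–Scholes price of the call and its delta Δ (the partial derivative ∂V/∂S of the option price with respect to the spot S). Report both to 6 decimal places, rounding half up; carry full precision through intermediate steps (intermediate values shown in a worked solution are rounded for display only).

price = 22.577739
Δ = 0.438779

σ√T = 0.4533·√0.5821 = 0.345847
d₁ = (ln(S/K) + (r+σ²/2)T) / (σ√T) = (ln(242.08/274.75) + (0.0232+0.4533²/2)·0.5821) / 0.345847 = (-0.126593 + 0.073310) / 0.345847 = -0.154066
d₂ = d₁ − σ√T = -0.154066 − 0.345847 = -0.499914
e^{−rT} = e^{−0.0232·0.5821} = 0.986586
N(d₁) = 0.438779,  N(d₂) = 0.308568
Call price V = S·N(d₁) − K·e^{−rT}·N(d₂) = 106.219560 − 83.641821 = 22.577739
Δ = N(d₁) = 0.438779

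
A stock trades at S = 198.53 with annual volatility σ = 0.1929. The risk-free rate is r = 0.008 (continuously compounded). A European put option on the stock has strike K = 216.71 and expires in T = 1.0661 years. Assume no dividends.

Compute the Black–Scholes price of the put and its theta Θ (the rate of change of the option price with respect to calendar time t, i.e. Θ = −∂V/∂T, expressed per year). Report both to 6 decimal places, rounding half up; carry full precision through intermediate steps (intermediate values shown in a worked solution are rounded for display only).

σ√T = 0.1929·√1.0661 = 0.199173
d₁ = (ln(S/K) + (r+σ²/2)T) / (σ√T) = (ln(198.53/216.71) + (0.008+0.1929²/2)·1.0661) / 0.199173 = (-0.087620 + 0.028364) / 0.199173 = -0.297510
d₂ = d₁ − σ√T = -0.297510 − 0.199173 = -0.496683
e^{−rT} = e^{−0.008·1.0661} = 0.991507
N(−d₁) = 0.616961,  N(−d₂) = 0.690294
Put price V = K·e^{−rT}·N(−d₂) − S·N(−d₁) = 148.323130 − 122.485335 = 25.837795
φ(d₁) = (1/√(2π))·e^{−d₁²/2} = 0.381672
Θ = −S·φ(d₁)·σ/(2√T) + r·K·e^{−rT}·N(−d₂) = −7.078143 + 1.186585 = -5.891558

price = 25.837795
Θ = -5.891558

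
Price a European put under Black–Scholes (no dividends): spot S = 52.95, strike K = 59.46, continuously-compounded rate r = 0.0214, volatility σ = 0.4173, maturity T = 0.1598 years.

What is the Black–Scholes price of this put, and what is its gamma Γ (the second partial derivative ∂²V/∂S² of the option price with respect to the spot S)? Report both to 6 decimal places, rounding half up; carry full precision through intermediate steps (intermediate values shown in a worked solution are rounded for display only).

price = 7.697736
Γ = 0.037924

σ√T = 0.4173·√0.1598 = 0.166816
d₁ = (ln(S/K) + (r+σ²/2)T) / (σ√T) = (ln(52.95/59.46) + (0.0214+0.4173²/2)·0.1598) / 0.166816 = (-0.115956 + 0.017333) / 0.166816 = -0.591205
d₂ = d₁ − σ√T = -0.591205 − 0.166816 = -0.758021
e^{−rT} = e^{−0.0214·0.1598} = 0.996586
N(−d₁) = 0.722809,  N(−d₂) = 0.775781
Put price V = K·e^{−rT}·N(−d₂) − S·N(−d₁) = 45.970450 − 38.272714 = 7.697736
φ(d₁) = (1/√(2π))·e^{−d₁²/2} = 0.334975
Γ = φ(d₁) / (S·σ·√T) = 0.037924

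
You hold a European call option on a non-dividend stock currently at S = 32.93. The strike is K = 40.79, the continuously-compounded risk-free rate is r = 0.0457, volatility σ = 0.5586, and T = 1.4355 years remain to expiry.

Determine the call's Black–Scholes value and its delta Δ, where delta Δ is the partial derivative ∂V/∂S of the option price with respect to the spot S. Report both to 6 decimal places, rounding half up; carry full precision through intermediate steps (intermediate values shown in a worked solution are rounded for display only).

σ√T = 0.5586·√1.4355 = 0.669272
d₁ = (ln(S/K) + (r+σ²/2)T) / (σ√T) = (ln(32.93/40.79) + (0.0457+0.5586²/2)·1.4355) / 0.669272 = (-0.214053 + 0.289565) / 0.669272 = 0.112827
d₂ = d₁ − σ√T = 0.112827 − 0.669272 = -0.556445
e^{−rT} = e^{−0.0457·1.4355} = 0.936503
N(d₁) = 0.544916,  N(d₂) = 0.288953
Call price V = S·N(d₁) − K·e^{−rT}·N(d₂) = 17.944087 − 11.038009 = 6.906078
Δ = N(d₁) = 0.544916

price = 6.906078
Δ = 0.544916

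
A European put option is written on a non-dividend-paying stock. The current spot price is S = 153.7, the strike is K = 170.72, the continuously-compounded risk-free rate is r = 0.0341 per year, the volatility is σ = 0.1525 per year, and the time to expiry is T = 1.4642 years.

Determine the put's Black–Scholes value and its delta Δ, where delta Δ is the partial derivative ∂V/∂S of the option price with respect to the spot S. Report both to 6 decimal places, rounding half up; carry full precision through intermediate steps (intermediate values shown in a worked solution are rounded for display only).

price = 16.484021
Δ = -0.581718

σ√T = 0.1525·√1.4642 = 0.184531
d₁ = (ln(S/K) + (r+σ²/2)T) / (σ√T) = (ln(153.7/170.72) + (0.0341+0.1525²/2)·1.4642) / 0.184531 = (-0.105022 + 0.066955) / 0.184531 = -0.206290
d₂ = d₁ − σ√T = -0.206290 − 0.184531 = -0.390822
e^{−rT} = e^{−0.0341·1.4642} = 0.951297
N(−d₁) = 0.581718,  N(−d₂) = 0.652035
Put price V = K·e^{−rT}·N(−d₂) − S·N(−d₁) = 105.894065 − 89.410044 = 16.484021
Δ = −N(−d₁) = -0.581718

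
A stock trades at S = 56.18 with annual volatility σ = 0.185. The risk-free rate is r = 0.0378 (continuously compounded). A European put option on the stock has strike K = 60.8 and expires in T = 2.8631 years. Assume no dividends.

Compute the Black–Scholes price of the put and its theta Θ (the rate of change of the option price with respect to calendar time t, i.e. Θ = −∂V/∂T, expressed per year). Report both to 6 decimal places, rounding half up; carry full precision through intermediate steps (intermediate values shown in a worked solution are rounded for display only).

price = 6.108228
Θ = -0.104335

σ√T = 0.185·√2.8631 = 0.313033
d₁ = (ln(S/K) + (r+σ²/2)T) / (σ√T) = (ln(56.18/60.8) + (0.0378+0.185²/2)·2.8631) / 0.313033 = (-0.079029 + 0.157220) / 0.313033 = 0.249785
d₂ = d₁ − σ√T = 0.249785 − 0.313033 = -0.063248
e^{−rT} = e^{−0.0378·2.8631} = 0.897425
N(−d₁) = 0.401377,  N(−d₂) = 0.525215
Put price V = K·e^{−rT}·N(−d₂) − S·N(−d₁) = 28.657571 − 22.549343 = 6.108228
φ(d₁) = (1/√(2π))·e^{−d₁²/2} = 0.386689
Θ = −S·φ(d₁)·σ/(2√T) + r·K·e^{−rT}·N(−d₂) = −1.187591 + 1.083256 = -0.104335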